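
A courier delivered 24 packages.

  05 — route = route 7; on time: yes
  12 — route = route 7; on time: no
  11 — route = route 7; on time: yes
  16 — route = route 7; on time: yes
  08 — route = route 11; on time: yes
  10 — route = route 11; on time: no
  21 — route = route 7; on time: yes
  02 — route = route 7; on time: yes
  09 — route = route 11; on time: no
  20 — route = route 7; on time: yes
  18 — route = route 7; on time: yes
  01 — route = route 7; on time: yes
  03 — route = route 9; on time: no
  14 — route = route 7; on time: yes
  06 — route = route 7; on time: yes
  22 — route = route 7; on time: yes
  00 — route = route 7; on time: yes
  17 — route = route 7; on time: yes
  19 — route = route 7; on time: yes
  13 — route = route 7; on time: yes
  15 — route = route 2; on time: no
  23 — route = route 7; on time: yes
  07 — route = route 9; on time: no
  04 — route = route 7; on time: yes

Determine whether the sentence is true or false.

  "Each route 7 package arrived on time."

The determiner here denotes the relation: A ⊆ B, i.e. every element of A is in B (|A ∖ B| = 0).
|A| = 18, |A ∩ B| = 17, |A ∖ B| = 1.
So the statement is false.

False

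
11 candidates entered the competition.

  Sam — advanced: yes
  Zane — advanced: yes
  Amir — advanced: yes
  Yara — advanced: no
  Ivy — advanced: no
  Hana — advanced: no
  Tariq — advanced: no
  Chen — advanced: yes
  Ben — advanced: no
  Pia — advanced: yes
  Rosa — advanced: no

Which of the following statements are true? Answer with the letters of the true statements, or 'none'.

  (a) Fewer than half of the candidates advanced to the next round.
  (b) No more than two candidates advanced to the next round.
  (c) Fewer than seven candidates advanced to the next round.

|A| = 11, |A ∩ B| = 5, |A ∖ B| = 6.
(a) |A ∩ B| < |A ∖ B|: holds.
(b) |A ∩ B| ≤ 2: fails.
(c) |A ∩ B| < 7: holds.

(a), (c)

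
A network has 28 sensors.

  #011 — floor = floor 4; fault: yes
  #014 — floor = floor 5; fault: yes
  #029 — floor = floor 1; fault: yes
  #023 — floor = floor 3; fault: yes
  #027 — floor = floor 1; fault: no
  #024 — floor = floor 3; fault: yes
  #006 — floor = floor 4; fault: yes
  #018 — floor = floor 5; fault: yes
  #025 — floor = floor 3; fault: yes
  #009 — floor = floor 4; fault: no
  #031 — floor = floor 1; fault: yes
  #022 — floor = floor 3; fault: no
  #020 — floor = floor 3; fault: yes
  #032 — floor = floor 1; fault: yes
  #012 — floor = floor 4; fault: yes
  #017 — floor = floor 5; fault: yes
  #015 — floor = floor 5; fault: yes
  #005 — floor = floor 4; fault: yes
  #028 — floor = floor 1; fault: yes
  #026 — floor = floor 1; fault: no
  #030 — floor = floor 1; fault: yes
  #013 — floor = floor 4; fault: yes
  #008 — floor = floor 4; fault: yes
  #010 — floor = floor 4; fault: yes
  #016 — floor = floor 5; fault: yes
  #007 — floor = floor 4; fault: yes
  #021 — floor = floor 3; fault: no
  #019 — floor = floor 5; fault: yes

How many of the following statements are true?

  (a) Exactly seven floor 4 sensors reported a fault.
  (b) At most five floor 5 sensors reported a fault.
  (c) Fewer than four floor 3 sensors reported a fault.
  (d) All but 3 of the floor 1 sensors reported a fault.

0

(a) floor 4: |A| = 9, |A ∩ B| = 8; needs |A ∩ B| = 7 — false.
(b) floor 5: |A| = 6, |A ∩ B| = 6; needs |A ∩ B| ≤ 5 — false.
(c) floor 3: |A| = 6, |A ∩ B| = 4; needs |A ∩ B| < 4 — false.
(d) floor 1: |A| = 7, |A ∩ B| = 5; needs |A ∖ B| = 3 — false.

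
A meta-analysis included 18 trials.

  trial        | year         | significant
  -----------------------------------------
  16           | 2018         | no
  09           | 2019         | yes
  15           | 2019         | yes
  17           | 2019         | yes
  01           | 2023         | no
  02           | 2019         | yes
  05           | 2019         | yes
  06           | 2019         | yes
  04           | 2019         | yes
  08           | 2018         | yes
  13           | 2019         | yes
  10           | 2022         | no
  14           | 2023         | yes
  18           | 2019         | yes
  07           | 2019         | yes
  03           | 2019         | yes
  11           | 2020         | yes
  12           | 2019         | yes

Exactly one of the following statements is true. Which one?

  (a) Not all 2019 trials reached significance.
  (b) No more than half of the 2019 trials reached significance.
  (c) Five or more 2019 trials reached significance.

(c)

|A| = 12, |A ∩ B| = 12, |A ∖ B| = 0.
(a) requires A ⊄ B (|A ∖ B| ≥ 1): false.
(b) requires |A ∩ B| ≤ |A ∖ B|: false.
(c) requires |A ∩ B| ≥ 5: true.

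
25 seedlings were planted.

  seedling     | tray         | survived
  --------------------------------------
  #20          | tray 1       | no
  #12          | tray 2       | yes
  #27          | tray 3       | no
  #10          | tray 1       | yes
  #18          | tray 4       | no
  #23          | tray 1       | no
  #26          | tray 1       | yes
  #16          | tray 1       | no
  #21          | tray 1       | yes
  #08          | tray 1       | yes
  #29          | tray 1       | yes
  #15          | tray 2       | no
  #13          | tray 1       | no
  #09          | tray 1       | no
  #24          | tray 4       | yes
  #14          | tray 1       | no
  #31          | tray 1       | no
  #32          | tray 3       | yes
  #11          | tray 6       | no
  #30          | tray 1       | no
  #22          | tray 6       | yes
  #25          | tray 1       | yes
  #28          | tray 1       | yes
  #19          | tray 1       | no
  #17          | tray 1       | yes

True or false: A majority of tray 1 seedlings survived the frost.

'A majority of tray 1 seedlings survived the frost' holds iff |A ∩ B| > |A ∖ B|.
|A| = 17, |A ∩ B| = 8, |A ∖ B| = 9.
8 < 9, so the statement is false.

False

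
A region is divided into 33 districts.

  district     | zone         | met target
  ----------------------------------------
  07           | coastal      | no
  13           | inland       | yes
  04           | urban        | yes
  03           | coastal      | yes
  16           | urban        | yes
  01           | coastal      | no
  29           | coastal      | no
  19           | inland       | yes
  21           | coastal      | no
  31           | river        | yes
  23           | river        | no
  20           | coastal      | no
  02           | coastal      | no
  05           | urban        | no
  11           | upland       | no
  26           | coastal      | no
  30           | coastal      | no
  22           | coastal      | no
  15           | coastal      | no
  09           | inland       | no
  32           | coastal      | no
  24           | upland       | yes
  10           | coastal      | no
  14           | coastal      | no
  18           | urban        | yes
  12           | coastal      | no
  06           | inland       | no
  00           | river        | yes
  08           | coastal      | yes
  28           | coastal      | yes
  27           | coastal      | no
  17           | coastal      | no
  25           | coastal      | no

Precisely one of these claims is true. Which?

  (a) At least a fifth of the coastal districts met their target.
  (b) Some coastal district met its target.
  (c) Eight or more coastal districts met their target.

(b)

|A| = 20, |A ∩ B| = 3, |A ∖ B| = 17.
(a) requires |A ∩ B| / |A| ≥ 1/5: false.
(b) requires A ∩ B ≠ ∅ (|A ∩ B| ≥ 1): true.
(c) requires |A ∩ B| ≥ 8: false.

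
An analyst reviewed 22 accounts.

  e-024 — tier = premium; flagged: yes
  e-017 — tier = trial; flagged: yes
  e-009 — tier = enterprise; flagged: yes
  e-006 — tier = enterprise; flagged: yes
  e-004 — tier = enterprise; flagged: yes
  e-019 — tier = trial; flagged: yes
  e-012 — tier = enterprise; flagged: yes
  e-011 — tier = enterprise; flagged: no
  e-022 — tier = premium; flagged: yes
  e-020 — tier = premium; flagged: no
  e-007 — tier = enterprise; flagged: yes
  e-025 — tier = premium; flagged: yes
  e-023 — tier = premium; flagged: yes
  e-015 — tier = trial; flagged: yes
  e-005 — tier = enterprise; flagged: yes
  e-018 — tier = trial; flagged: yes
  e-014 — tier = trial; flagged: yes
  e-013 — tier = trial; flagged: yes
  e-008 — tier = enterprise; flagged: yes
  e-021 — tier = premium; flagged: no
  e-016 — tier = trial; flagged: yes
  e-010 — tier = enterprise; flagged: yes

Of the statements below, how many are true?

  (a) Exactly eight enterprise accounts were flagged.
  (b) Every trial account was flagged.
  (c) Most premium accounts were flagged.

(a) enterprise: |A| = 9, |A ∩ B| = 8; needs |A ∩ B| = 8 — true.
(b) trial: |A| = 7, |A ∩ B| = 7; needs A ⊆ B, i.e. every element of A is in B (|A ∖ B| = 0) — true.
(c) premium: |A| = 6, |A ∩ B| = 4; needs |A ∩ B| > |A ∖ B| — true.

3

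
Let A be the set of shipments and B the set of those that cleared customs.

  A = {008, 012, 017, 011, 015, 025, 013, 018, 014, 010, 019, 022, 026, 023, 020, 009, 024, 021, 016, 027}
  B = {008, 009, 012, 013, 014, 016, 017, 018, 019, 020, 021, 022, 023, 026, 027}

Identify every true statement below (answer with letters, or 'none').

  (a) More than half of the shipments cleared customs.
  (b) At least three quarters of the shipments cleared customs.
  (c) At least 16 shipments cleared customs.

(a), (b)

|A| = 20, |A ∩ B| = 15, |A ∖ B| = 5.
(a) |A ∩ B| > |A ∖ B|: holds.
(b) |A ∩ B| / |A| ≥ 3/4: holds.
(c) |A ∩ B| ≥ 16: fails.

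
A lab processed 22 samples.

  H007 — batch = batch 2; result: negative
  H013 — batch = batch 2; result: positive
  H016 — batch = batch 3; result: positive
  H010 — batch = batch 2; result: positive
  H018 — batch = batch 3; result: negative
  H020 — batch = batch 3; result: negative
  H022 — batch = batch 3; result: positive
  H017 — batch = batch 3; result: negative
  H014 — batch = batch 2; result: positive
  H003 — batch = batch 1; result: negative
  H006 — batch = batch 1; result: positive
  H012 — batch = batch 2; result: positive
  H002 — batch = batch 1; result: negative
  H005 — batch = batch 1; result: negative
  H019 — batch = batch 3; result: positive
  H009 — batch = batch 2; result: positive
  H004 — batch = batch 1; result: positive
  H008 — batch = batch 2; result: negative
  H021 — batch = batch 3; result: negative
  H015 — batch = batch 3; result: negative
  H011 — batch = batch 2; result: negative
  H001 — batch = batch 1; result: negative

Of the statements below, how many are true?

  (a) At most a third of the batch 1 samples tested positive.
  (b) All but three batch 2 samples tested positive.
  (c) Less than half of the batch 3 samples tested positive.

(a) batch 1: |A| = 6, |A ∩ B| = 2; needs |A ∩ B| / |A| ≤ 1/3 — true.
(b) batch 2: |A| = 8, |A ∩ B| = 5; needs |A ∖ B| = 3 — true.
(c) batch 3: |A| = 8, |A ∩ B| = 3; needs |A ∩ B| < |A ∖ B| — true.

3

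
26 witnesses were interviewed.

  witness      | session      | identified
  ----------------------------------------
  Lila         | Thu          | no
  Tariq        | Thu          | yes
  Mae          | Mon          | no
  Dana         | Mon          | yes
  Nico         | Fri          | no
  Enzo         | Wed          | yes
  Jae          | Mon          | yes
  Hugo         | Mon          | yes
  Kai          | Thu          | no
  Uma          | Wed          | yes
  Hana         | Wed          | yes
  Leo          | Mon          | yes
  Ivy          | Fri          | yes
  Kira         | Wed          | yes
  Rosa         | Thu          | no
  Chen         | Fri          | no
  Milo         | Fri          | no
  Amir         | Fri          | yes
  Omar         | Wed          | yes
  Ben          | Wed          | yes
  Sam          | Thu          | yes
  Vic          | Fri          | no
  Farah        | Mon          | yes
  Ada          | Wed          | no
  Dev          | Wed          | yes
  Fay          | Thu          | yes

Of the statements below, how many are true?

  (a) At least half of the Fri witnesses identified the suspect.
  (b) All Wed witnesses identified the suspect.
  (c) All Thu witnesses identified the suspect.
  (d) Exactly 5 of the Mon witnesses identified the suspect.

(a) Fri: |A| = 6, |A ∩ B| = 2; needs |A ∩ B| ≥ |A ∖ B| — false.
(b) Wed: |A| = 8, |A ∩ B| = 7; needs A ⊆ B, i.e. every element of A is in B (|A ∖ B| = 0) — false.
(c) Thu: |A| = 6, |A ∩ B| = 3; needs A ⊆ B, i.e. every element of A is in B (|A ∖ B| = 0) — false.
(d) Mon: |A| = 6, |A ∩ B| = 5; needs |A ∩ B| = 5 — true.

1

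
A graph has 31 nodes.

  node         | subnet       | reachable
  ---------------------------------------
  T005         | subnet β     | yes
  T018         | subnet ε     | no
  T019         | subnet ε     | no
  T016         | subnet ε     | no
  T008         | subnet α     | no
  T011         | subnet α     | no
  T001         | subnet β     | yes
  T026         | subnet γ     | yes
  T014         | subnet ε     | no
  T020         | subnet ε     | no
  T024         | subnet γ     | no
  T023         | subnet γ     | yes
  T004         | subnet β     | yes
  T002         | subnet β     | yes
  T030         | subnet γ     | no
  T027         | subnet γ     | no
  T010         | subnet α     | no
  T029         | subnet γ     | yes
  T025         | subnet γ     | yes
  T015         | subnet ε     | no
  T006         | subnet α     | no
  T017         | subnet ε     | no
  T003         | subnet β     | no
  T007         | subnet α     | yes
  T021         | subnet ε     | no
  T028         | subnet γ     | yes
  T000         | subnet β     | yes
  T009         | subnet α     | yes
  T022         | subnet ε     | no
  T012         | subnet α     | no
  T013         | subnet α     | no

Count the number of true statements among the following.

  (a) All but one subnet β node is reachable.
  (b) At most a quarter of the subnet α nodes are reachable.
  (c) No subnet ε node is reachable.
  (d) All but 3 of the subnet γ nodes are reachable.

4

(a) subnet β: |A| = 6, |A ∩ B| = 5; needs |A ∖ B| = 1 — true.
(b) subnet α: |A| = 8, |A ∩ B| = 2; needs |A ∩ B| / |A| ≤ 1/4 — true.
(c) subnet ε: |A| = 9, |A ∩ B| = 0; needs A ∩ B = ∅ (|A ∩ B| = 0) — true.
(d) subnet γ: |A| = 8, |A ∩ B| = 5; needs |A ∖ B| = 3 — true.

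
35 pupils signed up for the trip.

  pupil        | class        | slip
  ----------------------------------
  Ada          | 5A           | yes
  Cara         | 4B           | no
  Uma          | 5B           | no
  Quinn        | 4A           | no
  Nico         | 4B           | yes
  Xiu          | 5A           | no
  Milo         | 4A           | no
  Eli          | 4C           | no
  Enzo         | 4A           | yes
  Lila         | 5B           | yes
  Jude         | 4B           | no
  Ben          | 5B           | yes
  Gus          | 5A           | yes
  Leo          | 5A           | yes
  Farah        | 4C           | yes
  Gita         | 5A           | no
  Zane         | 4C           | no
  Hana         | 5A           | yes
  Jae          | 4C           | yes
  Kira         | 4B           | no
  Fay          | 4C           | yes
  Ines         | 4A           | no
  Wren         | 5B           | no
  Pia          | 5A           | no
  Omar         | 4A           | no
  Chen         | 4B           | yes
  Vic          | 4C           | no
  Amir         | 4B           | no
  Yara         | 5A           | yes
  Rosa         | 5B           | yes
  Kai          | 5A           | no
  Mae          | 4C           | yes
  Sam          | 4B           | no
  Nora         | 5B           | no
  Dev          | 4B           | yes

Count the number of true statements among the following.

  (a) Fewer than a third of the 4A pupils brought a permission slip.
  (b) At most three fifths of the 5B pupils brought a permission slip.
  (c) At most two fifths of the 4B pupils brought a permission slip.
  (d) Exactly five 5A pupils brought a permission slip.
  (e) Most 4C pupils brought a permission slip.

5

(a) 4A: |A| = 5, |A ∩ B| = 1; needs |A ∩ B| / |A| < 1/3 — true.
(b) 5B: |A| = 6, |A ∩ B| = 3; needs |A ∩ B| / |A| ≤ 3/5 — true.
(c) 4B: |A| = 8, |A ∩ B| = 3; needs |A ∩ B| / |A| ≤ 2/5 — true.
(d) 5A: |A| = 9, |A ∩ B| = 5; needs |A ∩ B| = 5 — true.
(e) 4C: |A| = 7, |A ∩ B| = 4; needs |A ∩ B| > |A ∖ B| — true.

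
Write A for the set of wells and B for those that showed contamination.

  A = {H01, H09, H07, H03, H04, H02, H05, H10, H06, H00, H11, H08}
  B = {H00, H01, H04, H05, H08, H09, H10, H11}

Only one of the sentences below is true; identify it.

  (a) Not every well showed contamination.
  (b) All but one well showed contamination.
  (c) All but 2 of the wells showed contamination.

|A| = 12, |A ∩ B| = 8, |A ∖ B| = 4.
(a) requires A ⊄ B (|A ∖ B| ≥ 1): true.
(b) requires |A ∖ B| = 1: false.
(c) requires |A ∖ B| = 2: false.

(a)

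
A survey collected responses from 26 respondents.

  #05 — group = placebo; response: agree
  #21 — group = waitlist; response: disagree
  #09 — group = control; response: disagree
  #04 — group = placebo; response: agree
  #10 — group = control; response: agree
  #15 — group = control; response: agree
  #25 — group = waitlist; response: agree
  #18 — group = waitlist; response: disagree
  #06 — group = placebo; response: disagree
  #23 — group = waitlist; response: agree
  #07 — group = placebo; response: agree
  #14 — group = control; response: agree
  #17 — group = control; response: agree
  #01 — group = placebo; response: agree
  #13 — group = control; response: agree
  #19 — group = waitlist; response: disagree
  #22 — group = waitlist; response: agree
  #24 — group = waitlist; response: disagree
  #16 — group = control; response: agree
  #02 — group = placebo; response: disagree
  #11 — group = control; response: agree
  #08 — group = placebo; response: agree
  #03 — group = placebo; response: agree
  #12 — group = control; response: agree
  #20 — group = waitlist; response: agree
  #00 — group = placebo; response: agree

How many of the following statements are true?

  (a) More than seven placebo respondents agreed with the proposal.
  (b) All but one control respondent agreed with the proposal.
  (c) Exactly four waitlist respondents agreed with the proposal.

(a) placebo: |A| = 9, |A ∩ B| = 7; needs |A ∩ B| > 7 — false.
(b) control: |A| = 9, |A ∩ B| = 8; needs |A ∖ B| = 1 — true.
(c) waitlist: |A| = 8, |A ∩ B| = 4; needs |A ∩ B| = 4 — true.

2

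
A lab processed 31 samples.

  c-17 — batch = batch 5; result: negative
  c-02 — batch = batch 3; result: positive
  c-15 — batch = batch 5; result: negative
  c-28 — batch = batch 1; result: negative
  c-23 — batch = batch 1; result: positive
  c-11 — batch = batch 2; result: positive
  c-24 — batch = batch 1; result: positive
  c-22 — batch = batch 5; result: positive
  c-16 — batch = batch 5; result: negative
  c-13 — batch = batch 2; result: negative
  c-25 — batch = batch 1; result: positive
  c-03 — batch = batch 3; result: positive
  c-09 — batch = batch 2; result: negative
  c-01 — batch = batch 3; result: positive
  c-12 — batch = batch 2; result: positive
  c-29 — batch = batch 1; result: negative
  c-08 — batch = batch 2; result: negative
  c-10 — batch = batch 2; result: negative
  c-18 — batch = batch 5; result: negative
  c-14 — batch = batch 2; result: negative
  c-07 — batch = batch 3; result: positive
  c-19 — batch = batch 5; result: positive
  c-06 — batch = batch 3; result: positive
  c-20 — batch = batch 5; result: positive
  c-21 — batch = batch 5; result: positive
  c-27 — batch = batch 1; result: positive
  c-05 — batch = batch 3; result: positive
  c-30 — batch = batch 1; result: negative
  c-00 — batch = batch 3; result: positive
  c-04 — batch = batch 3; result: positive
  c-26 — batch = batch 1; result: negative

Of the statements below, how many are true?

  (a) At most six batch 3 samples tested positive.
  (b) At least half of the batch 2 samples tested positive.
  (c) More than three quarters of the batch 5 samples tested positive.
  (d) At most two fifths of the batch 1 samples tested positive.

0

(a) batch 3: |A| = 8, |A ∩ B| = 8; needs |A ∩ B| ≤ 6 — false.
(b) batch 2: |A| = 7, |A ∩ B| = 2; needs |A ∩ B| ≥ |A ∖ B| — false.
(c) batch 5: |A| = 8, |A ∩ B| = 4; needs |A ∩ B| / |A| > 3/4 — false.
(d) batch 1: |A| = 8, |A ∩ B| = 4; needs |A ∩ B| / |A| ≤ 2/5 — false.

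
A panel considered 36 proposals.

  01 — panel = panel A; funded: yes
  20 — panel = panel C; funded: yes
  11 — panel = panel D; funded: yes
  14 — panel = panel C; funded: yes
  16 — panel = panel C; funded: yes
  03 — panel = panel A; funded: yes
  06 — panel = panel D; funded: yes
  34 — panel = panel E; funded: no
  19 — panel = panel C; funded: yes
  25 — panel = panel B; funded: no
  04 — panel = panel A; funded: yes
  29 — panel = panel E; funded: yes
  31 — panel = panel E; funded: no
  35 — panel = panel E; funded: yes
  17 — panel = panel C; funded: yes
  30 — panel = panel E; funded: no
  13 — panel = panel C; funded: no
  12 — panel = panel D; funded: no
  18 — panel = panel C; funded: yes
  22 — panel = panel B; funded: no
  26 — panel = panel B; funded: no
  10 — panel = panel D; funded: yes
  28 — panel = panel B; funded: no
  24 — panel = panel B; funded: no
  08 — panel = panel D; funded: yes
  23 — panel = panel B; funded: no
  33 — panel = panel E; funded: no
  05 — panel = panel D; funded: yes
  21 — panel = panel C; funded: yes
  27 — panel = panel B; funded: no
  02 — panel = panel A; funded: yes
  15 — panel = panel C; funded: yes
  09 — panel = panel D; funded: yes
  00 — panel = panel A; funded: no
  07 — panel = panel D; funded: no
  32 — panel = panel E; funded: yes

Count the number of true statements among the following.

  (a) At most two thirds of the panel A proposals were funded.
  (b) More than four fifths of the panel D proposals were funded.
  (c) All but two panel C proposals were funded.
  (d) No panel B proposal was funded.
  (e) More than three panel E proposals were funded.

1

(a) panel A: |A| = 5, |A ∩ B| = 4; needs |A ∩ B| / |A| ≤ 2/3 — false.
(b) panel D: |A| = 8, |A ∩ B| = 6; needs |A ∩ B| / |A| > 4/5 — false.
(c) panel C: |A| = 9, |A ∩ B| = 8; needs |A ∖ B| = 2 — false.
(d) panel B: |A| = 7, |A ∩ B| = 0; needs A ∩ B = ∅ (|A ∩ B| = 0) — true.
(e) panel E: |A| = 7, |A ∩ B| = 3; needs |A ∩ B| > 3 — false.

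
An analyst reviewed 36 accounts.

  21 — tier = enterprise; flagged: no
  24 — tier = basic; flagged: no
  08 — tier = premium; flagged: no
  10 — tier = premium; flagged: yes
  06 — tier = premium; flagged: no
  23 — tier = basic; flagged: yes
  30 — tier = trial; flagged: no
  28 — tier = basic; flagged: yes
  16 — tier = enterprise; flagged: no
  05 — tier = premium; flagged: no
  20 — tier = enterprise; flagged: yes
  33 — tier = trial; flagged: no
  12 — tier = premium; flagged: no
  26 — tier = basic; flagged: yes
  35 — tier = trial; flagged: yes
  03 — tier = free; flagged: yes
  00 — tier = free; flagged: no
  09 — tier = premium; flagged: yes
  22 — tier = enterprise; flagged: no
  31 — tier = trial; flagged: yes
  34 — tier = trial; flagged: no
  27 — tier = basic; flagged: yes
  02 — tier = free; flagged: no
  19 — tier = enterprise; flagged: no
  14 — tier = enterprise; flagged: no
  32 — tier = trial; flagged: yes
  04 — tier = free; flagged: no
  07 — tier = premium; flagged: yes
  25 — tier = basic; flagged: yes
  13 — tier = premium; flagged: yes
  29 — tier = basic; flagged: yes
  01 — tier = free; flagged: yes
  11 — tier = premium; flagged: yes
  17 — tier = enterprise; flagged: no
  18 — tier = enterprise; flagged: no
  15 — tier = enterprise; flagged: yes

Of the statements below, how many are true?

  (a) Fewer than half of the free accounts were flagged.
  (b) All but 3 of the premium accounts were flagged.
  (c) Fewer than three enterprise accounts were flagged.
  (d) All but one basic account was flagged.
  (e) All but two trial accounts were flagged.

3

(a) free: |A| = 5, |A ∩ B| = 2; needs |A ∩ B| < |A ∖ B| — true.
(b) premium: |A| = 9, |A ∩ B| = 5; needs |A ∖ B| = 3 — false.
(c) enterprise: |A| = 9, |A ∩ B| = 2; needs |A ∩ B| < 3 — true.
(d) basic: |A| = 7, |A ∩ B| = 6; needs |A ∖ B| = 1 — true.
(e) trial: |A| = 6, |A ∩ B| = 3; needs |A ∖ B| = 2 — false.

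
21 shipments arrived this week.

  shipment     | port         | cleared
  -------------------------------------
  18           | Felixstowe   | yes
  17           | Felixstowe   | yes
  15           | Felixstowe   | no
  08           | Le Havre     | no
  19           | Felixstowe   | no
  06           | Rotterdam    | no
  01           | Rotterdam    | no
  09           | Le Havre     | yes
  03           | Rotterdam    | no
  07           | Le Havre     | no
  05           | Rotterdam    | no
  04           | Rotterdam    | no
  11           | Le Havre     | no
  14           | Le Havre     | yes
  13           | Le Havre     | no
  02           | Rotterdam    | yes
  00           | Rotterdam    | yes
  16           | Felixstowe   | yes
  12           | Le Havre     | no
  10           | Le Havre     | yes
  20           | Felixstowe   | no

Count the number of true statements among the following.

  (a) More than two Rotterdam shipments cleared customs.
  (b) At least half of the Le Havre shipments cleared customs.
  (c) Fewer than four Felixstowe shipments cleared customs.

1

(a) Rotterdam: |A| = 7, |A ∩ B| = 2; needs |A ∩ B| > 2 — false.
(b) Le Havre: |A| = 8, |A ∩ B| = 3; needs |A ∩ B| ≥ |A ∖ B| — false.
(c) Felixstowe: |A| = 6, |A ∩ B| = 3; needs |A ∩ B| < 4 — true.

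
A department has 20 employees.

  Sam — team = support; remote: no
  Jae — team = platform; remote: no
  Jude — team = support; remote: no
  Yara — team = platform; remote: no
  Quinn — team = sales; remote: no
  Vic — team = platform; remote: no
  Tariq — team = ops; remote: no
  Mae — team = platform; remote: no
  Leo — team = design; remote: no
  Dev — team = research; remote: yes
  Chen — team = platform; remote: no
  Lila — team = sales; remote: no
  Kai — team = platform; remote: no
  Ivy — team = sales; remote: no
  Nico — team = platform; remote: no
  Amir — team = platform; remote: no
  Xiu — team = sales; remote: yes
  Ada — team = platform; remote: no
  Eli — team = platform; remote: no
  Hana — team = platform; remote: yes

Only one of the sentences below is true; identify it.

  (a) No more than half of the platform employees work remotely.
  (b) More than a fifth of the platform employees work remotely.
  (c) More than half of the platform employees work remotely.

|A| = 11, |A ∩ B| = 1, |A ∖ B| = 10.
(a) requires |A ∩ B| ≤ |A ∖ B|: true.
(b) requires |A ∩ B| / |A| > 1/5: false.
(c) requires |A ∩ B| > |A ∖ B|: false.

(a)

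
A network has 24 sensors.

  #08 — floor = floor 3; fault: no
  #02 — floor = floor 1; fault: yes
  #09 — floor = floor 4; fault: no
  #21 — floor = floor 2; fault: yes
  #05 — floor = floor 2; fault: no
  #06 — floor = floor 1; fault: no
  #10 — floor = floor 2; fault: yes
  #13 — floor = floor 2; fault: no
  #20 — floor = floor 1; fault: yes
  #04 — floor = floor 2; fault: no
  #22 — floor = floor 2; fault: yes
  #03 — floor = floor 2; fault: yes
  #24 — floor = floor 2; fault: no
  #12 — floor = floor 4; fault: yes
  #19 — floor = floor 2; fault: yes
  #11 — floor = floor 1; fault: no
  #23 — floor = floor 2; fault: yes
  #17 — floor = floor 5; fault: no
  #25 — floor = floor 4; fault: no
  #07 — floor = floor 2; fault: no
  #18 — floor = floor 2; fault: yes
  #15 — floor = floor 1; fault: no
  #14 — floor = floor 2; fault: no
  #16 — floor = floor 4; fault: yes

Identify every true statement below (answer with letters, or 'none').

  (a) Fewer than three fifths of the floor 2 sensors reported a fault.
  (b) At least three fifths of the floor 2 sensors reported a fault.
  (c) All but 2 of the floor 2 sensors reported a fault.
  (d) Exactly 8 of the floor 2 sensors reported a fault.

(a)

|A| = 13, |A ∩ B| = 7, |A ∖ B| = 6.
(a) |A ∩ B| / |A| < 3/5: holds.
(b) |A ∩ B| / |A| ≥ 3/5: fails.
(c) |A ∖ B| = 2: fails.
(d) |A ∩ B| = 8: fails.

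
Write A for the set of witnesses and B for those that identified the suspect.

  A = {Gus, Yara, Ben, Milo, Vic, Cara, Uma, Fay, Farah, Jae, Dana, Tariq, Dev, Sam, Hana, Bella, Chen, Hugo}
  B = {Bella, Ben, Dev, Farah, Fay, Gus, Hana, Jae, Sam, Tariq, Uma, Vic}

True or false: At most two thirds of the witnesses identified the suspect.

True

The determiner here denotes the relation: |A ∩ B| / |A| ≤ 2/3.
|A| = 18, |A ∩ B| = 12, |A ∖ B| = 6.
|A ∩ B|/|A| = 12/18, so the statement is true.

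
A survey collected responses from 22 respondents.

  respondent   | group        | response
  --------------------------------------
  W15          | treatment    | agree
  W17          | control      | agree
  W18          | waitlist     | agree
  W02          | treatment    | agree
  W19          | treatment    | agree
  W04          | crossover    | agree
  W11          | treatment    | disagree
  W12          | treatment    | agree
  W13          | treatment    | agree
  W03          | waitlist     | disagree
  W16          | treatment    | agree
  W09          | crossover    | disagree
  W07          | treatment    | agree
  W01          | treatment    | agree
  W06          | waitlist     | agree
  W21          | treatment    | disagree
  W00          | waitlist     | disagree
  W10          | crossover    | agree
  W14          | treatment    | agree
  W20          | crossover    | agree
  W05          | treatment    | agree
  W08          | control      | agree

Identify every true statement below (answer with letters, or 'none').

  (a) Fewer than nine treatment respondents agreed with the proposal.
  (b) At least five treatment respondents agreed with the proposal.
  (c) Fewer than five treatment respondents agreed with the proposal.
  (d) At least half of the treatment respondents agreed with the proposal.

(b), (d)

|A| = 12, |A ∩ B| = 10, |A ∖ B| = 2.
(a) |A ∩ B| < 9: fails.
(b) |A ∩ B| ≥ 5: holds.
(c) |A ∩ B| < 5: fails.
(d) |A ∩ B| ≥ |A ∖ B|: holds.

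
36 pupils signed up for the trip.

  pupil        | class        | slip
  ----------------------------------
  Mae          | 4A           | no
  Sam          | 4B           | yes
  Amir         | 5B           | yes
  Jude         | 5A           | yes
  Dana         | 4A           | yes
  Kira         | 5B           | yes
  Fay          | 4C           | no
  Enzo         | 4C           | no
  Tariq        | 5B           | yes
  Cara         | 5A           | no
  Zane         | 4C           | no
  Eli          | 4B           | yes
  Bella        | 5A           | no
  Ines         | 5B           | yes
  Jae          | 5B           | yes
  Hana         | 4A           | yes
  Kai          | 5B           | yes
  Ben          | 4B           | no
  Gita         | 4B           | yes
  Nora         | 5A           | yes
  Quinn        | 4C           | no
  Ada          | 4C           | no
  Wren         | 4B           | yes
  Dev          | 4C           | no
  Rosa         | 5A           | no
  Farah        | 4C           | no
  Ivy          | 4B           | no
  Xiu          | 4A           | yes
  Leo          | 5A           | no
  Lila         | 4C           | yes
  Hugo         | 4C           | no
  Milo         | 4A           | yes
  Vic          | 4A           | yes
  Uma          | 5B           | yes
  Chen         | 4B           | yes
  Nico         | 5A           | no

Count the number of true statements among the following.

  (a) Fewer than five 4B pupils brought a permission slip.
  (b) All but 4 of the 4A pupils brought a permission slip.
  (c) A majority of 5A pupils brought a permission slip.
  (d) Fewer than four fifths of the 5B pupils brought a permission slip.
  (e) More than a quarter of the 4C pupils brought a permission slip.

0

(a) 4B: |A| = 7, |A ∩ B| = 5; needs |A ∩ B| < 5 — false.
(b) 4A: |A| = 6, |A ∩ B| = 5; needs |A ∖ B| = 4 — false.
(c) 5A: |A| = 7, |A ∩ B| = 2; needs |A ∩ B| > |A ∖ B| — false.
(d) 5B: |A| = 7, |A ∩ B| = 7; needs |A ∩ B| / |A| < 4/5 — false.
(e) 4C: |A| = 9, |A ∩ B| = 1; needs |A ∩ B| / |A| > 1/4 — false.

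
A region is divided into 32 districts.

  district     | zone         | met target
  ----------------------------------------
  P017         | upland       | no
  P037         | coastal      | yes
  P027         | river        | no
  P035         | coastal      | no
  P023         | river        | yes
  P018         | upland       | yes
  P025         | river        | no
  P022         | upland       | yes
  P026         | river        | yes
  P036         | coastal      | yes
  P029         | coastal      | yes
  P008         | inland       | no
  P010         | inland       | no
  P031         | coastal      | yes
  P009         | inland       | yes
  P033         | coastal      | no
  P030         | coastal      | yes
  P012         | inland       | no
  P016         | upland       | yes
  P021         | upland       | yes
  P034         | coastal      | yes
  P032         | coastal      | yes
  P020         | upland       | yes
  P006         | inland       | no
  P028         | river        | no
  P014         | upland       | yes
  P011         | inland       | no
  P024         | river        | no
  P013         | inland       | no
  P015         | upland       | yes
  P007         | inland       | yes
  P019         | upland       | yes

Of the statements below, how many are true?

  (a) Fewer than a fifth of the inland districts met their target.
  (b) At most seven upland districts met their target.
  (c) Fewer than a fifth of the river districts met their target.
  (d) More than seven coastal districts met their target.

0

(a) inland: |A| = 8, |A ∩ B| = 2; needs |A ∩ B| / |A| < 1/5 — false.
(b) upland: |A| = 9, |A ∩ B| = 8; needs |A ∩ B| ≤ 7 — false.
(c) river: |A| = 6, |A ∩ B| = 2; needs |A ∩ B| / |A| < 1/5 — false.
(d) coastal: |A| = 9, |A ∩ B| = 7; needs |A ∩ B| > 7 — false.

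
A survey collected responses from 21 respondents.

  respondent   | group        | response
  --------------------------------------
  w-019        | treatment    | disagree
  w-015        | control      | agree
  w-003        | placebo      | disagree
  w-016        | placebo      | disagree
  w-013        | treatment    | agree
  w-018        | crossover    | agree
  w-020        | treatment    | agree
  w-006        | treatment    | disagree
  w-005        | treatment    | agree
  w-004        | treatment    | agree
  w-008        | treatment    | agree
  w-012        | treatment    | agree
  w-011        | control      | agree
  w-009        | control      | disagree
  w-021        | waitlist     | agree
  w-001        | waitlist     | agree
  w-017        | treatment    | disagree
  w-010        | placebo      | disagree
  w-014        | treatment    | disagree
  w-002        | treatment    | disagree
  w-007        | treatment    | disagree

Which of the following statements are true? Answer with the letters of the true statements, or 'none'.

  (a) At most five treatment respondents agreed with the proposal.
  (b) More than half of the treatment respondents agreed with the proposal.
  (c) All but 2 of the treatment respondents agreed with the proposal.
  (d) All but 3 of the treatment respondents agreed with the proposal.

|A| = 12, |A ∩ B| = 6, |A ∖ B| = 6.
(a) |A ∩ B| ≤ 5: fails.
(b) |A ∩ B| > |A ∖ B|: fails.
(c) |A ∖ B| = 2: fails.
(d) |A ∖ B| = 3: fails.

none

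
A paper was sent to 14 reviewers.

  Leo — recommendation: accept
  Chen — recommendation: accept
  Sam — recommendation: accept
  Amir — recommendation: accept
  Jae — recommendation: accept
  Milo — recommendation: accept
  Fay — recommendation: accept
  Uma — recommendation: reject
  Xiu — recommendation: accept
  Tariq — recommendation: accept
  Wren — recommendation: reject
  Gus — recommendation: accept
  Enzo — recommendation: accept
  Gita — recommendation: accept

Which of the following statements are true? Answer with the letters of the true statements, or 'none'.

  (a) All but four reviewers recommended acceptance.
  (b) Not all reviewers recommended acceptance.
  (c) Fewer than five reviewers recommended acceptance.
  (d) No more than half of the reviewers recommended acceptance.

|A| = 14, |A ∩ B| = 12, |A ∖ B| = 2.
(a) |A ∖ B| = 4: fails.
(b) A ⊄ B (|A ∖ B| ≥ 1): holds.
(c) |A ∩ B| < 5: fails.
(d) |A ∩ B| ≤ |A ∖ B|: fails.

(b)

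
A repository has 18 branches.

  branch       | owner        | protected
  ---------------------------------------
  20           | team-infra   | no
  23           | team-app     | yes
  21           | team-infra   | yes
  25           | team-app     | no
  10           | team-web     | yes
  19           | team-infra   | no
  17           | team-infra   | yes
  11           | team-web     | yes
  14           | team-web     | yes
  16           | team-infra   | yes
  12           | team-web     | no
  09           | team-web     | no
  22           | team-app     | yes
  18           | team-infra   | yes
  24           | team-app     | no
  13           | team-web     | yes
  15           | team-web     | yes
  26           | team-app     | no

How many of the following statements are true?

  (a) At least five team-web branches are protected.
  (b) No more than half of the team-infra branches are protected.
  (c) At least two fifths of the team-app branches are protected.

2

(a) team-web: |A| = 7, |A ∩ B| = 5; needs |A ∩ B| ≥ 5 — true.
(b) team-infra: |A| = 6, |A ∩ B| = 4; needs |A ∩ B| ≤ |A ∖ B| — false.
(c) team-app: |A| = 5, |A ∩ B| = 2; needs |A ∩ B| / |A| ≥ 2/5 — true.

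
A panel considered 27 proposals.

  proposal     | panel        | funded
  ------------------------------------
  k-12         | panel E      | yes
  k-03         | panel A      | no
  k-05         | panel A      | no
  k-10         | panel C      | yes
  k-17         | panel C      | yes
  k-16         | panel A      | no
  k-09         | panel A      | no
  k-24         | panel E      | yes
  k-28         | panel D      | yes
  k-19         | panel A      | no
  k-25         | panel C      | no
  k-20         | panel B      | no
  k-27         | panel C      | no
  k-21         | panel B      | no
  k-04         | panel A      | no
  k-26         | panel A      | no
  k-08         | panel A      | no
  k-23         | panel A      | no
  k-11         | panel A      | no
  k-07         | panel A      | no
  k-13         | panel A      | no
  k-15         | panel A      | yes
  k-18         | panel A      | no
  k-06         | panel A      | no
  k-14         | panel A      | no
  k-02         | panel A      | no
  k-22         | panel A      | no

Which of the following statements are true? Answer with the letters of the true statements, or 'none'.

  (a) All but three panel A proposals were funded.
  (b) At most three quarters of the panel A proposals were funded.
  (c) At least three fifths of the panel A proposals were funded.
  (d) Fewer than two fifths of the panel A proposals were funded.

(b), (d)

|A| = 18, |A ∩ B| = 1, |A ∖ B| = 17.
(a) |A ∖ B| = 3: fails.
(b) |A ∩ B| / |A| ≤ 3/4: holds.
(c) |A ∩ B| / |A| ≥ 3/5: fails.
(d) |A ∩ B| / |A| < 2/5: holds.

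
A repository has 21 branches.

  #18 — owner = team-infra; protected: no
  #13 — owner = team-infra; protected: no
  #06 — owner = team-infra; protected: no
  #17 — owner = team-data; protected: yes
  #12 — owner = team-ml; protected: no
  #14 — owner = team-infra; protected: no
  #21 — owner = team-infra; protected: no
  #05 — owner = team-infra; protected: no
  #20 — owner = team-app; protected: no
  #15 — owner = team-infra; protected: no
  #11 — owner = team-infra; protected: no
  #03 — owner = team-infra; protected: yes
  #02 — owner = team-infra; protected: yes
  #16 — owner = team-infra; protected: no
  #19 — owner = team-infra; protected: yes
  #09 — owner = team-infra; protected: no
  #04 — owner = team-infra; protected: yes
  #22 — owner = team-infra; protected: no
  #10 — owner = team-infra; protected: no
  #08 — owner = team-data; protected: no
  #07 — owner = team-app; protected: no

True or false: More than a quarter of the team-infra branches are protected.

False

'More than a quarter of the team-infra branches are protected' holds iff |A ∩ B| / |A| > 1/4.
|A| = 16, |A ∩ B| = 4, |A ∖ B| = 12.
|A ∩ B|/|A| = 4/16, so the statement is false.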